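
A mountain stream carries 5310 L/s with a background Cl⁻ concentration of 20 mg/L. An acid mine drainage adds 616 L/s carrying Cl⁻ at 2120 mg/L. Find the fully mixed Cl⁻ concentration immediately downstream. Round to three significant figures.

Flow-weighted average: C = (5310·20.00 + 616.0·2120) / 5926 = 1412000/5926 = 238.3 mg/L.

238 mg/L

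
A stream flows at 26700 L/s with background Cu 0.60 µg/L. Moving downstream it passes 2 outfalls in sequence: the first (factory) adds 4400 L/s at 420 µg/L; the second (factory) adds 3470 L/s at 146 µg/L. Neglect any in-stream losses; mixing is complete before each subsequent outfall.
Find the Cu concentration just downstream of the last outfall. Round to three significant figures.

68.6 µg/L

Below outfall 1: Q → 31100 L/s, C = (26700·0.6000 + 4400·420.0)/31100 = 59.94 µg/L.
Below outfall 2: Q → 34570 L/s, C = (31100·59.94 + 3470·146.0)/34570 = 68.58 µg/L.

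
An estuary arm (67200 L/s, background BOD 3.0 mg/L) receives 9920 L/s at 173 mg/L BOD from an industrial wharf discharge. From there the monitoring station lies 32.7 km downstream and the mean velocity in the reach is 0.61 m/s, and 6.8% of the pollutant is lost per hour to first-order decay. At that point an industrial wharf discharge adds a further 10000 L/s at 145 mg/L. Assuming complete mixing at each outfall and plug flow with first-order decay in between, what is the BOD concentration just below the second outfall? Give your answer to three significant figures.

Flow-weighted average: C = (67200·3.000 + 9920·173.0) / 77120 = 1918000/77120 = 24.87 mg/L; combined flow 77120 L/s.
Travel time t = 32.7·1000 / 0.61 = 53610 s = 14.89 h.
6.8%/h lost → k = −ln(1 − 0.068) = 0.07042 h⁻¹.
After decay, C = 24.87 × e^(−kt) = 24.87 × 0.3504 = 8.714 mg/L.
At the second outfall, C = (77120·8.714 + 10000·145.0) / (77120 + 10000) = 24.36 mg/L.

24.4 mg/L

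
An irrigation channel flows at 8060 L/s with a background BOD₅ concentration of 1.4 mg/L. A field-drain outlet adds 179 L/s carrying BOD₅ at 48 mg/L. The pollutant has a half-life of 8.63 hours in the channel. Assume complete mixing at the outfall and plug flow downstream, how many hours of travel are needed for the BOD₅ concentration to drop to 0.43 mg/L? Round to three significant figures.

21.5 h

After mixing, C = (8060·1.400 + 179.0·48.00) / 8239 = 19880/8239 = 2.412 mg/L.
Half-life 8.63 h → k = ln 2 / 8.63 = 0.08032 h⁻¹ = 1.928 d⁻¹.
2.412·exp(−k·t) = 0.43 → t = ln(2.412/0.43)/k = 77300 s = 21.47 h.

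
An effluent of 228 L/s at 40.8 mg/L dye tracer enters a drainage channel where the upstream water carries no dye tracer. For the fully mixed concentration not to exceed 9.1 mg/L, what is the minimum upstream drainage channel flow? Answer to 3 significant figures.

Set C_mix = 9.1: (Q·0 + 228.0·40.80) / (Q + 228.0) = 9.1
→ Q = 228.0·(40.80 − 9.1)/(9.1 − 0) = 794.2 L/s.

794 L/s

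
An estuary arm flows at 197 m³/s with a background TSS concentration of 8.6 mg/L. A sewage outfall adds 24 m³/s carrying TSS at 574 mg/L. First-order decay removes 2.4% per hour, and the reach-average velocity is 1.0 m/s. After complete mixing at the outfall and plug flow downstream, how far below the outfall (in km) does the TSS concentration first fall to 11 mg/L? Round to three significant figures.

Flow-weighted average: C = (197.0·8.600 + 24.00·574.0) / 221.0 = 15470/221.0 = 70.00 mg/L.
2.4%/h lost → k = −ln(1 − 0.024) = 0.02429 h⁻¹.
Set 70.00·exp(−k·t) = 11 → t = ln(70.00/11)/k = 274200 s = 76.18 h.
Distance = v·t = 1.0·274200 = 274200 m = 274.2 km.

274 km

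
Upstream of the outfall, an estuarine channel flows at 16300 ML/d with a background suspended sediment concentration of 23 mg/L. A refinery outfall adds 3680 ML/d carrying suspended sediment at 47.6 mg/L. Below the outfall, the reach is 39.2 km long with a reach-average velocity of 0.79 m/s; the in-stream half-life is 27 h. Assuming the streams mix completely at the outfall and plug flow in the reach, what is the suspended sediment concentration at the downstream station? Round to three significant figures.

19.3 mg/L

Conservation of mass: C = (16300·23.00 + 3680·47.60) / 19980 = 550100/19980 = 27.53 mg/L.
Travel time t = 39.2·1000 / 0.79 = 49620 s = 13.78 h.
Half-life 27 h → k = ln 2 / 27 = 0.02567 h⁻¹ = 0.6161 d⁻¹.
Decay over the reach: 27.53·exp(−kt) = 27.53·0.7020 = 19.33 mg/L.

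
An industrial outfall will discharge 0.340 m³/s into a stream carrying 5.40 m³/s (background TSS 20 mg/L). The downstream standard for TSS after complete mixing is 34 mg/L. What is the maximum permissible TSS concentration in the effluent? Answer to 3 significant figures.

At the limit, (Qr·Cr + Qe·Cₑ)/(Qr + Qe) = 34:
Cₑ = (5.740·34 − 5.400·20.00) / 0.3400 = 256.4 mg/L.

256 mg/L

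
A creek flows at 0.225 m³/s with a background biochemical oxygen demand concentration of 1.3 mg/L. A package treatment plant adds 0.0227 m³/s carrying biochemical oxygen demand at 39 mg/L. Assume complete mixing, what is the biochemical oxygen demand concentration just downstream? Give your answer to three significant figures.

Flow-weighted average: C = (0.2250·1.300 + 0.02270·39.00) / 0.2477 = 1.178/0.2477 = 4.755 mg/L.

4.75 mg/L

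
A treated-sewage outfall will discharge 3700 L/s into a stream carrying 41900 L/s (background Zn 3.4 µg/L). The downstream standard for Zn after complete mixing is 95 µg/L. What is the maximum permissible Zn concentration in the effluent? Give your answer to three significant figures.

At the limit, (Qr·Cr + Qe·Cₑ)/(Qr + Qe) = 95:
Cₑ = (45600·95 − 41900·3.400) / 3700 = 1132 µg/L.

1130 µg/L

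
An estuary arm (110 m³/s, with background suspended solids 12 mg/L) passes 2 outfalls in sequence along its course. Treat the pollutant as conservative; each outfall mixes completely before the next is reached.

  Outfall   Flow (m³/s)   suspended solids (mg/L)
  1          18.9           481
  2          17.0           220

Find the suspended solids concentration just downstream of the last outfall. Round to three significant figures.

Outfall 1: combined Q = 128.9 m³/s; C = (110.0·12.00 + 18.90·481.0)/128.9 = 80.77 mg/L.
Outfall 2: combined Q = 145.9 m³/s; C = (128.9·80.77 + 17.00·220.0)/145.9 = 96.99 mg/L.

97.0 mg/L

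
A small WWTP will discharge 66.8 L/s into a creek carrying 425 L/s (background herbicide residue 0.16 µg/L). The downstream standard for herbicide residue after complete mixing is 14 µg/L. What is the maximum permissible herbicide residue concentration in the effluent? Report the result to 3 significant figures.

At the limit, (Qr·Cr + Qe·Cₑ)/(Qr + Qe) = 14:
Cₑ = (491.8·14 − 425.0·0.1600) / 66.80 = 102.1 µg/L.

102 µg/L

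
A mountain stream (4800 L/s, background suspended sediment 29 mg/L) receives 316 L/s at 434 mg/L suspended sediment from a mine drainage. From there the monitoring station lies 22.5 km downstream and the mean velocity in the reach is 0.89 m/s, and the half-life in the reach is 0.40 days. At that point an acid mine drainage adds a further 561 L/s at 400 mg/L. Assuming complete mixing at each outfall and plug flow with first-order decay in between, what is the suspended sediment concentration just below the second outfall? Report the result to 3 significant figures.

68.8 mg/L

Mass balance: C = (4800·29.00 + 316.0·434.0) / 5116 = 276300/5116 = 54.02 mg/L; combined flow 5116 L/s.
Travel time t = 22.5·1000 / 0.89 = 25280 s = 7.022 h.
Half-life 0.40 d → k = ln 2 / 0.40 = 1.733 d⁻¹.
First-order decay: C = 54.02·exp(−k·t) = 54.02·0.6023 = 32.53 mg/L.
Second outfall: C = (5116·32.53 + 561.0·400.0)/5677 = 68.85 mg/L.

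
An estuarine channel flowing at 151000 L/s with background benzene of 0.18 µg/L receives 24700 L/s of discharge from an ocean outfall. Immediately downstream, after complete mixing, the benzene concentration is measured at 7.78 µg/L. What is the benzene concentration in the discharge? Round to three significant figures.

54.2 µg/L

Mass balance: 151000·0.1800 + 24700·Cₑ = 175700·7.780
→ Cₑ = (175700·7.780 − 151000·0.1800) / 24700 = 54.24 µg/L.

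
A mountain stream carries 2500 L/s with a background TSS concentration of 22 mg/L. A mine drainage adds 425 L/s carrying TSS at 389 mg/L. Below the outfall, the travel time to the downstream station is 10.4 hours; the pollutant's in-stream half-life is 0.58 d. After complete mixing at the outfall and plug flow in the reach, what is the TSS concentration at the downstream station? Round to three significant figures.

44.9 mg/L

After mixing, C = (2500·22.00 + 425.0·389.0) / 2925 = 220300/2925 = 75.32 mg/L.
Half-life 0.58 d → k = ln 2 / 0.58 = 1.195 d⁻¹.
After decay, C = 75.32 × e^(−kt) = 75.32 × 0.5958 = 44.88 mg/L.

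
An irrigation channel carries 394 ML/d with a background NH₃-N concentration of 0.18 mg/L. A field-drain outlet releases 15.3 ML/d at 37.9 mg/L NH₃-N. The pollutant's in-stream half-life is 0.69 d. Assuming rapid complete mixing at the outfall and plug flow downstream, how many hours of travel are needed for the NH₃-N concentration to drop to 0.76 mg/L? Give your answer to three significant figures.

After mixing, C = (394.0·0.1800 + 15.30·37.90) / 409.3 = 650.8/409.3 = 1.590 mg/L.
Half-life 0.69 d → k = ln 2 / 0.69 = 1.005 d⁻¹.
1.590·exp(−k·t) = 0.76 → t = ln(1.590/0.76)/k = 63490 s = 17.64 h.

17.6 h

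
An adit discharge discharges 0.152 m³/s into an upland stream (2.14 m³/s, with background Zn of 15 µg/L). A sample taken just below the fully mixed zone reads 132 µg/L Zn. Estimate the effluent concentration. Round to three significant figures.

1780 µg/L

Mass balance: 2.140·15.00 + 0.1520·Cₑ = 2.292·132.0
→ Cₑ = (2.292·132.0 − 2.140·15.00) / 0.1520 = 1779 µg/L.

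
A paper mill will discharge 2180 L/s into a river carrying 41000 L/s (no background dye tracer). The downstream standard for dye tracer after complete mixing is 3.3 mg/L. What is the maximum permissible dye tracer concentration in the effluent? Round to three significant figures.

65.4 mg/L

At the limit, (Qr·Cr + Qe·Cₑ)/(Qr + Qe) = 3.3:
Cₑ = (43180·3.3 − 41000·0) / 2180 = 65.36 mg/L.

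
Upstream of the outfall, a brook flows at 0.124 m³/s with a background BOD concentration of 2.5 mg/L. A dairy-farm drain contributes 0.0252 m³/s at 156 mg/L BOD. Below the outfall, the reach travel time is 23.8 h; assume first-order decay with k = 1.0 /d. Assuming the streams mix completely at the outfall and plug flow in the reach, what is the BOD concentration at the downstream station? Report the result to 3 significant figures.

Conservation of mass: C = (0.1240·2.500 + 0.02520·156.0) / 0.1492 = 4.241/0.1492 = 28.43 mg/L.
Decay over the reach: 28.43·exp(−kt) = 28.43·0.3710 = 10.54 mg/L.

10.5 mg/L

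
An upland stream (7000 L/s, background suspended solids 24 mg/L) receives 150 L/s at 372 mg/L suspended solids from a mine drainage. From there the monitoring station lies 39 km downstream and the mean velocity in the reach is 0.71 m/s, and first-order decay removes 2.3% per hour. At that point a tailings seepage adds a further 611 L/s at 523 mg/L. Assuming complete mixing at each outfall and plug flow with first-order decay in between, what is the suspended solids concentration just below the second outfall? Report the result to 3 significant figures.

Conservation of mass: C = (7000·24.00 + 150.0·372.0) / 7150 = 223800/7150 = 31.30 mg/L; combined flow 7150 L/s.
Travel time t = 39·1000 / 0.71 = 54930 s = 15.26 h.
2.3%/h lost → k = −ln(1 − 0.023) = 0.02327 h⁻¹.
Decay over the reach: 31.30·exp(−kt) = 31.30·0.7011 = 21.95 mg/L.
At the second outfall, C = (7150·21.95 + 611.0·523.0) / (7150 + 611.0) = 61.39 mg/L.

61.4 mg/L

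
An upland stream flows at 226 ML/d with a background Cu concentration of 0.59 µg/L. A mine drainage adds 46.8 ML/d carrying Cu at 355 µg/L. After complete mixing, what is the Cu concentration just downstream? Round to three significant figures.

61.4 µg/L

After mixing, C = (226.0·0.5900 + 46.80·355.0) / 272.8 = 16750/272.8 = 61.39 µg/L.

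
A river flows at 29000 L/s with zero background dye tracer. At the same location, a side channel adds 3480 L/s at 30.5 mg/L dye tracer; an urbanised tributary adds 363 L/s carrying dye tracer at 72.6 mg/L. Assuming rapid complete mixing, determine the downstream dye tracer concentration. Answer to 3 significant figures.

Flow-weighted average: C = (29000·0 + 3480·30.50 + 363.0·72.60) / 32840 = 132500/32840 = 4.034 mg/L.

4.03 mg/L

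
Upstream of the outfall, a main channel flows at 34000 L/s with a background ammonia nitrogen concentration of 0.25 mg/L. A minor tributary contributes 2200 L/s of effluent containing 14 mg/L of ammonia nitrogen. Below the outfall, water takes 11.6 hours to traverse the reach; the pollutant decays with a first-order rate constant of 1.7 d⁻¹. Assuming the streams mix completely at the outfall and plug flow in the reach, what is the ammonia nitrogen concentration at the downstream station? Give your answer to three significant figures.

0.477 mg/L

Flow-weighted average: C = (34000·0.2500 + 2200·14.00) / 36200 = 39300/36200 = 1.086 mg/L.
First-order decay: C = 1.086·exp(−k·t) = 1.086·0.4397 = 0.4774 mg/L.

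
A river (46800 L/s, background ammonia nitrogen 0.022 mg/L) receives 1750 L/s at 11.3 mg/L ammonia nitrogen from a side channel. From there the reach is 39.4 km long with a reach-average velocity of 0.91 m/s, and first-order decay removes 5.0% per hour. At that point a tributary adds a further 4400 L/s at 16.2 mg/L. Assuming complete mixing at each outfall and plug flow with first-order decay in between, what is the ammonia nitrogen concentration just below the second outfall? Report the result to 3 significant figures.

1.56 mg/L

After mixing, C = (46800·0.02200 + 1750·11.30) / 48550 = 20800/48550 = 0.4285 mg/L; combined flow 48550 L/s.
Travel time t = 39.4·1000 / 0.91 = 43300 s = 12.03 h.
5.0%/h lost → k = −ln(1 − 0.05) = 0.05129 h⁻¹.
Applying C = C₀e^(−kt): 0.4285 × 0.5396 = 0.2312 mg/L.
Second outfall: C = (48550·0.2312 + 4400·16.20)/52950 = 1.558 mg/L.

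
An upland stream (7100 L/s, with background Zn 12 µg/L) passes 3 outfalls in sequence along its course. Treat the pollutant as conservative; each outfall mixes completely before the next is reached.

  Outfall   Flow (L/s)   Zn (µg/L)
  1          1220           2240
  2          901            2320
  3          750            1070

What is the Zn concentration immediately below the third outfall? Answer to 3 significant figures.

573 µg/L

Below outfall 1: Q → 8320 L/s, C = (7100·12.00 + 1220·2240)/8320 = 338.7 µg/L.
Below outfall 2: Q → 9221 L/s, C = (8320·338.7 + 901.0·2320)/9221 = 532.3 µg/L.
Below outfall 3: Q → 9971 L/s, C = (9221·532.3 + 750.0·1070)/9971 = 572.7 µg/L.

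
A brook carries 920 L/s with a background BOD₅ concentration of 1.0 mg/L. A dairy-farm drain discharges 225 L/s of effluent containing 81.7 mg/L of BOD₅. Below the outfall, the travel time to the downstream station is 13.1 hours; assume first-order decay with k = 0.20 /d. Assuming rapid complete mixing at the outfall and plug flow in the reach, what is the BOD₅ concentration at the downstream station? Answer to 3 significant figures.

15.1 mg/L

Mass balance: C = (920.0·1.000 + 225.0·81.70) / 1145 = 19300/1145 = 16.86 mg/L.
Decay over the reach: 16.86·exp(−kt) = 16.86·0.8966 = 15.11 mg/L.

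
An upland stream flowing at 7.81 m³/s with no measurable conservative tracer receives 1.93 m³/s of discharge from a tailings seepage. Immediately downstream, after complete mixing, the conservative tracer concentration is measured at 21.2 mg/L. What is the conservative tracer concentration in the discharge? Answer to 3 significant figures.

Mass balance: 7.810·0 + 1.930·Cₑ = 9.740·21.20
→ Cₑ = (9.740·21.20 − 7.810·0) / 1.930 = 107.0 mg/L.

107 mg/L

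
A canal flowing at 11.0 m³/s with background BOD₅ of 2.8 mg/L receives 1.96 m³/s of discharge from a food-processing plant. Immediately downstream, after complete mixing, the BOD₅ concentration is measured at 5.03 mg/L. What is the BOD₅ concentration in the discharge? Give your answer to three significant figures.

17.5 mg/L

Mass balance: 11.00·2.800 + 1.960·Cₑ = 12.96·5.030
→ Cₑ = (12.96·5.030 − 11.00·2.800) / 1.960 = 17.55 mg/L.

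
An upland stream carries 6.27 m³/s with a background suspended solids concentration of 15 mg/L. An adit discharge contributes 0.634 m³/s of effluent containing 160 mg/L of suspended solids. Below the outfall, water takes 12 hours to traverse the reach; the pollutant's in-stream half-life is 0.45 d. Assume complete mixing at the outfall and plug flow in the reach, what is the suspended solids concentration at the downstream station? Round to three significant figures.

13.1 mg/L

Mixed concentration C = ΣQC/ΣQ = (6.270·15.00 + 0.6340·160.0) / 6.904 = 195.5/6.904 = 28.32 mg/L.
Half-life 0.45 d → k = ln 2 / 0.45 = 1.540 d⁻¹.
Applying C = C₀e^(−kt): 28.32 × 0.4629 = 13.11 mg/L.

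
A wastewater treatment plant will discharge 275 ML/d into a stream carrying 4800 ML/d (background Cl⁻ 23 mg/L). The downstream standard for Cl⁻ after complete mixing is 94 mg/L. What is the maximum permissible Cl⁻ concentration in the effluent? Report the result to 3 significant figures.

1330 mg/L

At the limit, (Qr·Cr + Qe·Cₑ)/(Qr + Qe) = 94:
Cₑ = (5075·94 − 4800·23.00) / 275.0 = 1333 mg/L.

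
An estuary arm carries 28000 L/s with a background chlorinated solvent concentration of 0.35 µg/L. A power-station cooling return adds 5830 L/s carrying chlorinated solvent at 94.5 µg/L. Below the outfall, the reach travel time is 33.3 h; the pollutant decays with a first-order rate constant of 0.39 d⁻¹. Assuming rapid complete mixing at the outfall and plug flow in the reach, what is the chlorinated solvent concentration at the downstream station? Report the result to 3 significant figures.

Mass balance: C = (28000·0.3500 + 5830·94.50) / 33830 = 560700/33830 = 16.58 µg/L.
Applying C = C₀e^(−kt): 16.58 × 0.5821 = 9.648 µg/L.

9.65 µg/L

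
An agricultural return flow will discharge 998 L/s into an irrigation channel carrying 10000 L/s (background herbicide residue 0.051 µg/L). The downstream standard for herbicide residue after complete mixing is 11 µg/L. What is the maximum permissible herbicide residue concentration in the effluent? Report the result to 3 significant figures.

At the limit, (Qr·Cr + Qe·Cₑ)/(Qr + Qe) = 11:
Cₑ = (11000·11 − 10000·0.05100) / 998.0 = 120.7 µg/L.

121 µg/L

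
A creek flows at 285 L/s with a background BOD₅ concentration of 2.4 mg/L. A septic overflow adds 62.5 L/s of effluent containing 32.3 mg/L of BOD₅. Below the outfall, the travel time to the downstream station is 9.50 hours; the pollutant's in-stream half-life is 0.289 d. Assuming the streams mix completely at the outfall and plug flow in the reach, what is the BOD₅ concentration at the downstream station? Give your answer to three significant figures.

3.01 mg/L

Mass balance: C = (285.0·2.400 + 62.50·32.30) / 347.5 = 2703/347.5 = 7.778 mg/L.
Half-life 0.289 d → k = ln 2 / 0.289 = 2.398 d⁻¹.
After decay, C = 7.778 × e^(−kt) = 7.778 × 0.3870 = 3.010 mg/L.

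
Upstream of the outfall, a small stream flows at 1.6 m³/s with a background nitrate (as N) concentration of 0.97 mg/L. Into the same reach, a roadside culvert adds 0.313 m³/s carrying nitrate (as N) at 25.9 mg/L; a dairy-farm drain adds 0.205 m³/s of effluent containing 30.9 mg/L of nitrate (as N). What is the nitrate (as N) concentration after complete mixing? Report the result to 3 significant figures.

Conservation of mass: C = (1.600·0.9700 + 0.3130·25.90 + 0.2050·30.90) / 2.118 = 15.99/2.118 = 7.551 mg/L.

7.55 mg/L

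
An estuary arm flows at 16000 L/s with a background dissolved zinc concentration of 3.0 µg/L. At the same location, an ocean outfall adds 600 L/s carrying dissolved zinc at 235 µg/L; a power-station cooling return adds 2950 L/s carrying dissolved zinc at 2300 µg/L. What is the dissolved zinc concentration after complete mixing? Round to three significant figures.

357 µg/L

Flow-weighted average: C = (16000·3.000 + 600.0·235.0 + 2950·2300) / 19550 = 6974000/19550 = 356.7 µg/L.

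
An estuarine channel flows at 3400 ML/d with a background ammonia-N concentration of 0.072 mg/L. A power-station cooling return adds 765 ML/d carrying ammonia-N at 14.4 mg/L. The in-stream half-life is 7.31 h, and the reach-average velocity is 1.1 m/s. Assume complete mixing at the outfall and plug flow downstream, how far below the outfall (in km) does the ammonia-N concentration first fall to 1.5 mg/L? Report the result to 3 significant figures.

Conservation of mass: C = (3400·0.07200 + 765.0·14.40) / 4165 = 11260/4165 = 2.704 mg/L.
Half-life 7.31 h → k = ln 2 / 7.31 = 0.09482 h⁻¹ = 2.276 d⁻¹.
Set 2.704·exp(−k·t) = 1.5 → t = ln(2.704/1.5)/k = 22370 s = 6.213 h.
Distance = v·t = 1.1·22370 = 24600 m = 24.60 km.

24.6 km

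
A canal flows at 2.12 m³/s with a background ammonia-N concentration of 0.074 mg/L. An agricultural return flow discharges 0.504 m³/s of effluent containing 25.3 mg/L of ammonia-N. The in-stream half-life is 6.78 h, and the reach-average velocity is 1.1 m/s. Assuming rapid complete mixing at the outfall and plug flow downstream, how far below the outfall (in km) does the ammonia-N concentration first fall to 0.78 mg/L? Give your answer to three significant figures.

Mixed concentration C = ΣQC/ΣQ = (2.120·0.07400 + 0.5040·25.30) / 2.624 = 12.91/2.624 = 4.919 mg/L.
Half-life 6.78 h → k = ln 2 / 6.78 = 0.1022 h⁻¹ = 2.454 d⁻¹.
Set 4.919·exp(−k·t) = 0.78 → t = ln(4.919/0.78)/k = 64850 s = 18.01 h.
Distance = v·t = 1.1·64850 = 71330 m = 71.33 km.

71.3 km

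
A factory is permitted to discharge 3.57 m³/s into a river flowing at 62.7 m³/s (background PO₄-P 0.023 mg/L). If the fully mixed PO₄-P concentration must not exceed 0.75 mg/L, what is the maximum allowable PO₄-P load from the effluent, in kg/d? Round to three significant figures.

4170 kg/d

Mass balance at the limit: 62.70·0.02300 + 3.570·Cₑ = 66.27·0.75 → Cₑ = 13.52 mg/L.
Load = 3.570 m³/s × 13.52 g/m³ × 86 400 s/d = 4170 kg/d.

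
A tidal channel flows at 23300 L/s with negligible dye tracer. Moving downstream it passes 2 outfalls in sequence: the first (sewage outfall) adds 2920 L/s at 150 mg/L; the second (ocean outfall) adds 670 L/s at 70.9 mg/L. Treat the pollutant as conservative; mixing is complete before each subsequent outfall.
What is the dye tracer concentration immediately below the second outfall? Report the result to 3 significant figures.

18.1 mg/L

After outfall 1: Q = 23300 + 2920 = 26220 L/s; C = (23300·0 + 2920·150.0)/26220 = 16.70 mg/L.
After outfall 2: Q = 26220 + 670.0 = 26890 L/s; C = (26220·16.70 + 670.0·70.90)/26890 = 18.06 mg/L.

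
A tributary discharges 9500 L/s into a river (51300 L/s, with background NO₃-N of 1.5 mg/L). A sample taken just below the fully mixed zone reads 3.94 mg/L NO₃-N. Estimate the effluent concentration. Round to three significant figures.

Mass balance: 51300·1.500 + 9500·Cₑ = 60800·3.940
→ Cₑ = (60800·3.940 − 51300·1.500) / 9500 = 17.12 mg/L.

17.1 mg/L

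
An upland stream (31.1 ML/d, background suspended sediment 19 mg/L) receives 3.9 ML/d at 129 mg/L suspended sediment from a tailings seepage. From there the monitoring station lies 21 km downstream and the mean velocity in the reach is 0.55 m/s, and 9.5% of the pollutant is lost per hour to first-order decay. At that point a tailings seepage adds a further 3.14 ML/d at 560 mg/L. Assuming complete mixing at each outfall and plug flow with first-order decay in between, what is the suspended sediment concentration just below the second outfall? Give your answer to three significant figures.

56.1 mg/L

Mass balance: C = (31.10·19.00 + 3.900·129.0) / 35.00 = 1094/35.00 = 31.26 mg/L; combined flow 35.00 ML/d.
Travel time t = 21·1000 / 0.55 = 38180 s = 10.61 h.
9.5%/h lost → k = −ln(1 − 0.095) = 0.09982 h⁻¹.
Decay over the reach: 31.26·exp(−kt) = 31.26·0.3469 = 10.84 mg/L.
Second outfall: C = (35.00·10.84 + 3.140·560.0)/38.14 = 56.05 mg/L.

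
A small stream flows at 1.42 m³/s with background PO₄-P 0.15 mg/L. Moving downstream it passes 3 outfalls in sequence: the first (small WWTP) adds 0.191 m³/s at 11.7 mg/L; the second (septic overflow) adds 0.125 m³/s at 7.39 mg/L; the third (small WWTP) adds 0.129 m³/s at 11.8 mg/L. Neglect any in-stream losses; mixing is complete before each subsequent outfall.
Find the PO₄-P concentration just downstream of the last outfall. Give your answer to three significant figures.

2.62 mg/L

Outfall 1: combined Q = 1.611 m³/s; C = (1.420·0.1500 + 0.1910·11.70)/1.611 = 1.519 mg/L.
Outfall 2: combined Q = 1.736 m³/s; C = (1.611·1.519 + 0.1250·7.390)/1.736 = 1.942 mg/L.
Outfall 3: combined Q = 1.865 m³/s; C = (1.736·1.942 + 0.1290·11.80)/1.865 = 2.624 mg/L.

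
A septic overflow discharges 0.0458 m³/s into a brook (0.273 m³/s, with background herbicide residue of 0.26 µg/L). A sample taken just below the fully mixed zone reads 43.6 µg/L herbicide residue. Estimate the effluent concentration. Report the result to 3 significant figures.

Mass balance: 0.2730·0.2600 + 0.04580·Cₑ = 0.3188·43.60
→ Cₑ = (0.3188·43.60 − 0.2730·0.2600) / 0.04580 = 301.9 µg/L.

302 µg/L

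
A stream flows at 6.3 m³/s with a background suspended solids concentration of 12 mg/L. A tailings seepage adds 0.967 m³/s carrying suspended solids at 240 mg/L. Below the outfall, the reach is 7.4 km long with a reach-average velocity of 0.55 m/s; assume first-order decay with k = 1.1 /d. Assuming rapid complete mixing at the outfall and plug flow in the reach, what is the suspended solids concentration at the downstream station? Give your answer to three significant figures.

35.7 mg/L

Mixed concentration C = ΣQC/ΣQ = (6.300·12.00 + 0.9670·240.0) / 7.267 = 307.7/7.267 = 42.34 mg/L.
Travel time t = 7.4·1000 / 0.55 = 13450 s = 3.737 h.
Applying C = C₀e^(−kt): 42.34 × 0.8426 = 35.67 mg/L.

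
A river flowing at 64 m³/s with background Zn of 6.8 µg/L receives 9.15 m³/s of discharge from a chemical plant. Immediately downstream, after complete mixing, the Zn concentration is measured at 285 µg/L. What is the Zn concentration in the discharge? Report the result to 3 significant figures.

Mass balance: 64.00·6.800 + 9.150·Cₑ = 73.15·285.0
→ Cₑ = (73.15·285.0 − 64.00·6.800) / 9.150 = 2231 µg/L.

2230 µg/L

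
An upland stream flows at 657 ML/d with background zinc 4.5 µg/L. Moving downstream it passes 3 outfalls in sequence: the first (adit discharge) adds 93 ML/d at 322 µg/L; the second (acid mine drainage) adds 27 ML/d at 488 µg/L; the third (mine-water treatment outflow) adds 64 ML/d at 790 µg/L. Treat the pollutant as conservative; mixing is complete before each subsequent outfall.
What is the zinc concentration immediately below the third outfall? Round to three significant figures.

Outfall 1: combined Q = 750.0 ML/d; C = (657.0·4.500 + 93.00·322.0)/750.0 = 43.87 µg/L.
Outfall 2: combined Q = 777.0 ML/d; C = (750.0·43.87 + 27.00·488.0)/777.0 = 59.30 µg/L.
Outfall 3: combined Q = 841.0 ML/d; C = (777.0·59.30 + 64.00·790.0)/841.0 = 114.9 µg/L.

115 µg/L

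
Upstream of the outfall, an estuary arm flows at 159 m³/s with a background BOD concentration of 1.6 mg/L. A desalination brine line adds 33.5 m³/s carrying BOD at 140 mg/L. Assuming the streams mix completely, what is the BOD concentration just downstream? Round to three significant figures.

25.7 mg/L

Mixed concentration C = ΣQC/ΣQ = (159.0·1.600 + 33.50·140.0) / 192.5 = 4944/192.5 = 25.69 mg/L.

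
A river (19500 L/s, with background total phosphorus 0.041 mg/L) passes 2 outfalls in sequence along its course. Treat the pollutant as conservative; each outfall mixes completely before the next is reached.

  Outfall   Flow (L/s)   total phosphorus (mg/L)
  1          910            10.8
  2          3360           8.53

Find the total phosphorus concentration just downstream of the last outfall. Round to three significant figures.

Outfall 1: combined Q = 20410 L/s; C = (19500·0.04100 + 910.0·10.80)/20410 = 0.5207 mg/L.
Outfall 2: combined Q = 23770 L/s; C = (20410·0.5207 + 3360·8.530)/23770 = 1.653 mg/L.

1.65 mg/L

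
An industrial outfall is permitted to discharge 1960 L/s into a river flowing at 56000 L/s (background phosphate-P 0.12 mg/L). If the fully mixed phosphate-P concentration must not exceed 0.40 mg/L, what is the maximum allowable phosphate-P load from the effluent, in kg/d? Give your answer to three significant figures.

1420 kg/d

Mass balance at the limit: 56000·0.1200 + 1960·Cₑ = 57960·0.40 → Cₑ = 8.400 mg/L.
1960 L/s = 1.960 m³/s. Load = 1.960 m³/s × 8.400 g/m³ × 86 400 s/d = 1422 kg/d.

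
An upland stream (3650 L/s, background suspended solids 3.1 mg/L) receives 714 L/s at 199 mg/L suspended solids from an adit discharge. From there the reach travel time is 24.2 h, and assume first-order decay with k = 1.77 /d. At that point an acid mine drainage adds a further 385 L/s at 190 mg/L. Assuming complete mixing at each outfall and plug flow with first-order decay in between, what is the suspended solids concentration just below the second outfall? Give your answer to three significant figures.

20.8 mg/L

Flow-weighted average: C = (3650·3.100 + 714.0·199.0) / 4364 = 153400/4364 = 35.15 mg/L; combined flow 4364 L/s.
First-order decay: C = 35.15·exp(−k·t) = 35.15·0.1678 = 5.900 mg/L.
Second outfall: C = (4364·5.900 + 385.0·190.0)/4749 = 20.82 mg/L.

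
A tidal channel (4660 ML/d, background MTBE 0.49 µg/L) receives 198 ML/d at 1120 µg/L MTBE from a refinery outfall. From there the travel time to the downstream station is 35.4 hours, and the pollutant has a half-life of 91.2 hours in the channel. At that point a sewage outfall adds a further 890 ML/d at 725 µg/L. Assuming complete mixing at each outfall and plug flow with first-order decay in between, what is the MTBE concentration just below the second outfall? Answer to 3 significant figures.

142 µg/L

Flow-weighted average: C = (4660·0.4900 + 198.0·1120) / 4858 = 224000/4858 = 46.12 µg/L; combined flow 4858 ML/d.
Half-life 91.2 h → k = ln 2 / 91.2 = 0.007600 h⁻¹ = 0.1824 d⁻¹.
After decay, C = 46.12 × e^(−kt) = 46.12 × 0.7641 = 35.24 µg/L.
At the second outfall, C = (4858·35.24 + 890.0·725.0) / (4858 + 890.0) = 142.0 µg/L.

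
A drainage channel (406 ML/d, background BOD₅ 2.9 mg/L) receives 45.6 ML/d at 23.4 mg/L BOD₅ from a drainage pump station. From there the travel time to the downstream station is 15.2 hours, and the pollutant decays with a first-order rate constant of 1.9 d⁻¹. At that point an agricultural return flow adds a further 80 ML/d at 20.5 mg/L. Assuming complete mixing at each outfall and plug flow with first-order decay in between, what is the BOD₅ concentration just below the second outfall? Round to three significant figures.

4.35 mg/L

After mixing, C = (406.0·2.900 + 45.60·23.40) / 451.6 = 2244/451.6 = 4.970 mg/L; combined flow 451.6 ML/d.
Applying C = C₀e^(−kt): 4.970 × 0.3002 = 1.492 mg/L.
At the second outfall, C = (451.6·1.492 + 80.00·20.50) / (451.6 + 80.00) = 4.352 mg/L.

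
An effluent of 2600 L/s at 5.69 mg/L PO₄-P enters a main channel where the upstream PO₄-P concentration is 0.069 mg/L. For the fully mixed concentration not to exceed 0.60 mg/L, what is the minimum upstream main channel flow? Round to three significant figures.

24900 L/s

Set C_mix = 0.60: (Q·0.06900 + 2600·5.690) / (Q + 2600) = 0.60
→ Q = 2600·(5.690 − 0.60)/(0.60 − 0.06900) = 24920 L/s.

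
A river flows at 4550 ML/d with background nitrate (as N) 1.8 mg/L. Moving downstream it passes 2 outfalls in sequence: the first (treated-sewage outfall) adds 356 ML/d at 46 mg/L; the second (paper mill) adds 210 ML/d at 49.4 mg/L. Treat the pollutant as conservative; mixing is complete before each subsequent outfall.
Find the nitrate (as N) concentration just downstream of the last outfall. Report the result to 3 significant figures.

6.83 mg/L

After outfall 1: Q = 4550 + 356.0 = 4906 ML/d; C = (4550·1.800 + 356.0·46.00)/4906 = 5.007 mg/L.
After outfall 2: Q = 4906 + 210.0 = 5116 ML/d; C = (4906·5.007 + 210.0·49.40)/5116 = 6.830 mg/L.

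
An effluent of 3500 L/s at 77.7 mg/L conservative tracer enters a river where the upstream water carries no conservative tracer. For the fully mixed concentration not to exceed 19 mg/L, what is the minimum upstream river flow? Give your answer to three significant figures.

Set C_mix = 19: (Q·0 + 3500·77.70) / (Q + 3500) = 19
→ Q = 3500·(77.70 − 19)/(19 − 0) = 10810 L/s.

10800 L/s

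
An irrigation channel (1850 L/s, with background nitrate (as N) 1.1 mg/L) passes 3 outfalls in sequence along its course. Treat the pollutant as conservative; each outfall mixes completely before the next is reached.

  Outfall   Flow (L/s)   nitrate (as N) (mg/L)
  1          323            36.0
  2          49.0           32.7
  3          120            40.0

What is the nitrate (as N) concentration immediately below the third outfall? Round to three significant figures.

Outfall 1: combined Q = 2173 L/s; C = (1850·1.100 + 323.0·36.00)/2173 = 6.288 mg/L.
Outfall 2: combined Q = 2222 L/s; C = (2173·6.288 + 49.00·32.70)/2222 = 6.870 mg/L.
Outfall 3: combined Q = 2342 L/s; C = (2222·6.870 + 120.0·40.00)/2342 = 8.568 mg/L.

8.57 mg/L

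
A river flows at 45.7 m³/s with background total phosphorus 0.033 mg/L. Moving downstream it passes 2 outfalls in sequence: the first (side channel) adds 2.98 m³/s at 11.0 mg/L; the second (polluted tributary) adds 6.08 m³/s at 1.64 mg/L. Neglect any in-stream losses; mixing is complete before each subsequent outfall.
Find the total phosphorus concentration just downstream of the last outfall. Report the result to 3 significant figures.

Below outfall 1: Q → 48.68 m³/s, C = (45.70·0.03300 + 2.980·11.00)/48.68 = 0.7044 mg/L.
Below outfall 2: Q → 54.76 m³/s, C = (48.68·0.7044 + 6.080·1.640)/54.76 = 0.8082 mg/L.

0.808 mg/L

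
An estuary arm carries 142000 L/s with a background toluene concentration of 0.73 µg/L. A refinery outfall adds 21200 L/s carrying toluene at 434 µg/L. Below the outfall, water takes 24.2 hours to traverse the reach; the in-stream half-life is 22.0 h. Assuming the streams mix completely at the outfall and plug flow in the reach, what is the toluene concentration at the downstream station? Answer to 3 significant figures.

26.6 µg/L

Mass balance: C = (142000·0.7300 + 21200·434.0) / 163200 = 9304000/163200 = 57.01 µg/L.
Half-life 22.0 h → k = ln 2 / 22.0 = 0.03151 h⁻¹ = 0.7562 d⁻¹.
First-order decay: C = 57.01·exp(−k·t) = 57.01·0.4665 = 26.60 µg/L.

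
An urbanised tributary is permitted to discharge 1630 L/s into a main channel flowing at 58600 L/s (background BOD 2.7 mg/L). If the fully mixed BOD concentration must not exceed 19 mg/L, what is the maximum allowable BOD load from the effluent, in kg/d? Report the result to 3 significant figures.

85200 kg/d

Mass balance at the limit: 58600·2.700 + 1630·Cₑ = 60230·19 → Cₑ = 605.0 mg/L.
1630 L/s = 1.630 m³/s. Load = 1.630 m³/s × 605.0 g/m³ × 86 400 s/d = 85200 kg/d.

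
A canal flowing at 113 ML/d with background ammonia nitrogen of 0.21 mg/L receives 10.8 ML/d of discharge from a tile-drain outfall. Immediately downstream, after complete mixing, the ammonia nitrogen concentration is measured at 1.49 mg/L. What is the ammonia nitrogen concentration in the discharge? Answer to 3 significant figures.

Mass balance: 113.0·0.2100 + 10.80·Cₑ = 123.8·1.490
→ Cₑ = (123.8·1.490 − 113.0·0.2100) / 10.80 = 14.88 mg/L.

14.9 mg/L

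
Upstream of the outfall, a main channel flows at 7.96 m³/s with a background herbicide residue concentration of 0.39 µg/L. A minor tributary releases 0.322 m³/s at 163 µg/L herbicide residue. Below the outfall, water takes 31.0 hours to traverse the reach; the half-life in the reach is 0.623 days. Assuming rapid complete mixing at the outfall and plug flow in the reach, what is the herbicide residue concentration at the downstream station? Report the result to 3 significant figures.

1.59 µg/L

Flow-weighted average: C = (7.960·0.3900 + 0.3220·163.0) / 8.282 = 55.59/8.282 = 6.712 µg/L.
Half-life 0.623 d → k = ln 2 / 0.623 = 1.113 d⁻¹.
After decay, C = 6.712 × e^(−kt) = 6.712 × 0.2376 = 1.595 µg/L.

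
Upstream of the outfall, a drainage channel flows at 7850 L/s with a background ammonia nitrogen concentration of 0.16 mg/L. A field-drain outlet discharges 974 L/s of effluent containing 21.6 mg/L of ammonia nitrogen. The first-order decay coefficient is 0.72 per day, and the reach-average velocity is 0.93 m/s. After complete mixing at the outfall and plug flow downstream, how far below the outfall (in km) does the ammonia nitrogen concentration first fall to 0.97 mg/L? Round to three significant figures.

Conservation of mass: C = (7850·0.1600 + 974.0·21.60) / 8824 = 22290/8824 = 2.527 mg/L.
Set 2.527·exp(−k·t) = 0.97 → t = ln(2.527/0.97)/k = 114900 s = 31.91 h.
Distance = v·t = 0.93·114900 = 106800 m = 106.8 km.

107 km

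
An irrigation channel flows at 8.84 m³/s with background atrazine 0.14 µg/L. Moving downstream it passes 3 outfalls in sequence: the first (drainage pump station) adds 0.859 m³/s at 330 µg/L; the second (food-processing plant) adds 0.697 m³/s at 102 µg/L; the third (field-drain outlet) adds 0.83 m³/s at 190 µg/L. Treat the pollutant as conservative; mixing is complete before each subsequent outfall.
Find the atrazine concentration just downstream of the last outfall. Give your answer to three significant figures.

45.7 µg/L

Below outfall 1: Q → 9.699 m³/s, C = (8.840·0.1400 + 0.8590·330.0)/9.699 = 29.35 µg/L.
Below outfall 2: Q → 10.40 m³/s, C = (9.699·29.35 + 0.6970·102.0)/10.40 = 34.22 µg/L.
Below outfall 3: Q → 11.23 m³/s, C = (10.40·34.22 + 0.8300·190.0)/11.23 = 45.74 µg/L.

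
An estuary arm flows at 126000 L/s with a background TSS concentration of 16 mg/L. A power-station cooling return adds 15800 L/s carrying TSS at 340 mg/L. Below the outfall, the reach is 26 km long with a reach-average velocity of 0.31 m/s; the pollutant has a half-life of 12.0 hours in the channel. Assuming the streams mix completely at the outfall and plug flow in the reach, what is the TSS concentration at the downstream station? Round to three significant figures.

13.6 mg/L

Conservation of mass: C = (126000·16.00 + 15800·340.0) / 141800 = 7388000/141800 = 52.10 mg/L.
Travel time t = 26·1000 / 0.31 = 83870 s = 23.30 h.
Half-life 12.0 h → k = ln 2 / 12.0 = 0.05776 h⁻¹ = 1.386 d⁻¹.
After decay, C = 52.10 × e^(−kt) = 52.10 × 0.2604 = 13.56 mg/L.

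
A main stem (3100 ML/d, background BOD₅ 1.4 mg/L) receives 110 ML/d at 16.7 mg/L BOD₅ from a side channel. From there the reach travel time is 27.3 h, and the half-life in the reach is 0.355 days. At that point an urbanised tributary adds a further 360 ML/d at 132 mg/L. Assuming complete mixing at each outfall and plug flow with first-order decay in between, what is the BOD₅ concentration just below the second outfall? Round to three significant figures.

13.5 mg/L

Mixed concentration C = ΣQC/ΣQ = (3100·1.400 + 110.0·16.70) / 3210 = 6177/3210 = 1.924 mg/L; combined flow 3210 ML/d.
Half-life 0.355 d → k = ln 2 / 0.355 = 1.953 d⁻¹.
Applying C = C₀e^(−kt): 1.924 × 0.1085 = 0.2088 mg/L.
Second outfall: C = (3210·0.2088 + 360.0·132.0)/3570 = 13.50 mg/L.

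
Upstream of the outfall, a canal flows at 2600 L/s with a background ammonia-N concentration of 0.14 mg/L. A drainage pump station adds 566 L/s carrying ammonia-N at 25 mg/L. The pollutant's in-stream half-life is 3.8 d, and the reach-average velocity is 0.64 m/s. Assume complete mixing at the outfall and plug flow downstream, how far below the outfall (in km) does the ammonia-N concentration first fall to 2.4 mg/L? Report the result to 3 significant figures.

Flow-weighted average: C = (2600·0.1400 + 566.0·25.00) / 3166 = 14510/3166 = 4.584 mg/L.
Half-life 3.8 d → k = ln 2 / 3.8 = 0.1824 d⁻¹.
Set 4.584·exp(−k·t) = 2.4 → t = ln(4.584/2.4)/k = 306500 s = 85.15 h.
Distance = v·t = 0.64·306500 = 196200 m = 196.2 km.

196 km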